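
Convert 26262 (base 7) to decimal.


Positional values (base 7):
  2 × 7^0 = 2 × 1 = 2
  6 × 7^1 = 6 × 7 = 42
  2 × 7^2 = 2 × 49 = 98
  6 × 7^3 = 6 × 343 = 2058
  2 × 7^4 = 2 × 2401 = 4802
Sum = 2 + 42 + 98 + 2058 + 4802
= 7002


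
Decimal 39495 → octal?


Divide by 8 repeatedly:
39495 ÷ 8 = 4936 remainder 7
4936 ÷ 8 = 617 remainder 0
617 ÷ 8 = 77 remainder 1
77 ÷ 8 = 9 remainder 5
9 ÷ 8 = 1 remainder 1
1 ÷ 8 = 0 remainder 1
Reading remainders bottom-up:
= 0o115107


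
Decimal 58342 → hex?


Divide by 16 repeatedly:
58342 ÷ 16 = 3646 remainder 6 (6)
3646 ÷ 16 = 227 remainder 14 (E)
227 ÷ 16 = 14 remainder 3 (3)
14 ÷ 16 = 0 remainder 14 (E)
Reading remainders bottom-up:
= 0xE3E6


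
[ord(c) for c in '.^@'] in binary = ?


String: '.^@'  (3 characters)
Per-character ASCII lookup:
  '.': special character: '.' = 46 → 101110
  '^': special character: '^' = 94 → 1011110
  '@': special character: '@' = 64 → 1000000
= 101110 1011110 1000000


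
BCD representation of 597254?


Each digit → 4-bit binary:
  5 → 0101
  9 → 1001
  7 → 0111
  2 → 0010
  5 → 0101
  4 → 0100
= 0101 1001 0111 0010 0101 0100


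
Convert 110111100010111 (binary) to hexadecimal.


Group into 4-bit nibbles: 0110111100010111
  0110 = 6
  1111 = F
  0001 = 1
  0111 = 7
= 0x6F17


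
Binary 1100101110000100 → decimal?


Positional values:
Bit 2: 1 × 2^2 = 4
Bit 7: 1 × 2^7 = 128
Bit 8: 1 × 2^8 = 256
Bit 9: 1 × 2^9 = 512
Bit 11: 1 × 2^11 = 2048
Bit 14: 1 × 2^14 = 16384
Bit 15: 1 × 2^15 = 32768
Sum = 4 + 128 + 256 + 512 + 2048 + 16384 + 32768
= 52100


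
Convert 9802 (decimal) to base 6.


Divide by 6 repeatedly:
9802 ÷ 6 = 1633 remainder 4
1633 ÷ 6 = 272 remainder 1
272 ÷ 6 = 45 remainder 2
45 ÷ 6 = 7 remainder 3
7 ÷ 6 = 1 remainder 1
1 ÷ 6 = 0 remainder 1
Reading remainders bottom-up:
= 113214


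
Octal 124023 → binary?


Each octal digit → 3 binary bits:
  1 = 001
  2 = 010
  4 = 100
  0 = 000
  2 = 010
  3 = 011
Concatenate: 001 010 100 000 010 011
= 001010100000010011


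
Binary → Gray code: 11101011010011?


Binary: 11101011010011
Gray code: G = B XOR (B >> 1)
B >> 1 = 01110101101001
11101011010011 XOR 01110101101001:
  1 XOR 0 = 1
  1 XOR 1 = 0
  1 XOR 1 = 0
  0 XOR 1 = 1
  1 XOR 0 = 1
  0 XOR 1 = 1
  1 XOR 0 = 1
  1 XOR 1 = 0
  0 XOR 1 = 1
  1 XOR 0 = 1
  0 XOR 1 = 1
  0 XOR 0 = 0
  1 XOR 0 = 1
  1 XOR 1 = 0
= 10011110111010


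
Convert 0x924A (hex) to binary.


Each hex digit → 4 binary bits:
  9 = 1001
  2 = 0010
  4 = 0100
  A = 1010
Concatenate: 1001 0010 0100 1010
= 1001001001001010


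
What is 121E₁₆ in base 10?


Positional values:
Position 0: E × 16^0 = 14 × 1 = 14
Position 1: 1 × 16^1 = 1 × 16 = 16
Position 2: 2 × 16^2 = 2 × 256 = 512
Position 3: 1 × 16^3 = 1 × 4096 = 4096
Sum = 14 + 16 + 512 + 4096
= 4638


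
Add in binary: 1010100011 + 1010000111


Align and add column by column (LSB to MSB, carry propagating):
  01010100011
+ 01010000111
  -----------
  col 0: 1 + 1 + 0 (carry in) = 2 → bit 0, carry out 1
  col 1: 1 + 1 + 1 (carry in) = 3 → bit 1, carry out 1
  col 2: 0 + 1 + 1 (carry in) = 2 → bit 0, carry out 1
  col 3: 0 + 0 + 1 (carry in) = 1 → bit 1, carry out 0
  col 4: 0 + 0 + 0 (carry in) = 0 → bit 0, carry out 0
  col 5: 1 + 0 + 0 (carry in) = 1 → bit 1, carry out 0
  col 6: 0 + 0 + 0 (carry in) = 0 → bit 0, carry out 0
  col 7: 1 + 1 + 0 (carry in) = 2 → bit 0, carry out 1
  col 8: 0 + 0 + 1 (carry in) = 1 → bit 1, carry out 0
  col 9: 1 + 1 + 0 (carry in) = 2 → bit 0, carry out 1
  col 10: 0 + 0 + 1 (carry in) = 1 → bit 1, carry out 0
Reading bits MSB→LSB: 10100101010
Strip leading zeros: 10100101010
= 10100101010


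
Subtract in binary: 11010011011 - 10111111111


Align and subtract column by column (LSB to MSB, borrowing when needed):
  11010011011
- 10111111111
  -----------
  col 0: (1 - 0 borrow-in) - 1 → 1 - 1 = 0, borrow out 0
  col 1: (1 - 0 borrow-in) - 1 → 1 - 1 = 0, borrow out 0
  col 2: (0 - 0 borrow-in) - 1 → borrow from next column: (0+2) - 1 = 1, borrow out 1
  col 3: (1 - 1 borrow-in) - 1 → borrow from next column: (0+2) - 1 = 1, borrow out 1
  col 4: (1 - 1 borrow-in) - 1 → borrow from next column: (0+2) - 1 = 1, borrow out 1
  col 5: (0 - 1 borrow-in) - 1 → borrow from next column: (-1+2) - 1 = 0, borrow out 1
  col 6: (0 - 1 borrow-in) - 1 → borrow from next column: (-1+2) - 1 = 0, borrow out 1
  col 7: (1 - 1 borrow-in) - 1 → borrow from next column: (0+2) - 1 = 1, borrow out 1
  col 8: (0 - 1 borrow-in) - 1 → borrow from next column: (-1+2) - 1 = 0, borrow out 1
  col 9: (1 - 1 borrow-in) - 0 → 0 - 0 = 0, borrow out 0
  col 10: (1 - 0 borrow-in) - 1 → 1 - 1 = 0, borrow out 0
Reading bits MSB→LSB: 00010011100
Strip leading zeros: 10011100
= 10011100


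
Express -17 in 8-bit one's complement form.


Original: 00010001
Invert all bits:
  bit 0: 0 → 1
  bit 1: 0 → 1
  bit 2: 0 → 1
  bit 3: 1 → 0
  bit 4: 0 → 1
  bit 5: 0 → 1
  bit 6: 0 → 1
  bit 7: 1 → 0
= 11101110


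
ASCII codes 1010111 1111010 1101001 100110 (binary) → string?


Codes (binary): 1010111 1111010 1101001 100110
Per-code ASCII lookup:
  1010111 = 87  (range 65-90: uppercase, 87 - 65 = 22) → 'W'
  1111010 = 122  (range 97-122: lowercase, 122 - 97 = 25) → 'z'
  1101001 = 105  (range 97-122: lowercase, 105 - 97 = 8) → 'i'
  100110 = 38  (special character) → '&'
= 'Wzi&'


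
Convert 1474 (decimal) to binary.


Divide by 2 repeatedly:
1474 ÷ 2 = 737 remainder 0
737 ÷ 2 = 368 remainder 1
368 ÷ 2 = 184 remainder 0
184 ÷ 2 = 92 remainder 0
92 ÷ 2 = 46 remainder 0
46 ÷ 2 = 23 remainder 0
23 ÷ 2 = 11 remainder 1
11 ÷ 2 = 5 remainder 1
5 ÷ 2 = 2 remainder 1
2 ÷ 2 = 1 remainder 0
1 ÷ 2 = 0 remainder 1
Reading remainders bottom-up:
= 10111000010


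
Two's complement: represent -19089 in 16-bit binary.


Original: 0100101010010001
Step 1 - Invert all bits: 1011010101101110
Step 2 - Add 1: 1011010101101110 + 1
= 1011010101101111 (represents -19089)


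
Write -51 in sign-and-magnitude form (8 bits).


Sign bit: 1 (negative)
Magnitude: 51 = 0110011
= 10110011


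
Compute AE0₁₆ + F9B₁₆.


Align and add column by column (LSB to MSB, each column mod 16 with carry):
  0AE0
+ 0F9B
  ----
  col 0: 0(0) + B(11) + 0 (carry in) = 11 → B(11), carry out 0
  col 1: E(14) + 9(9) + 0 (carry in) = 23 → 7(7), carry out 1
  col 2: A(10) + F(15) + 1 (carry in) = 26 → A(10), carry out 1
  col 3: 0(0) + 0(0) + 1 (carry in) = 1 → 1(1), carry out 0
Reading digits MSB→LSB: 1A7B
Strip leading zeros: 1A7B
= 0x1A7B


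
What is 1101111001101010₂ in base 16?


Group into 4-bit nibbles: 1101111001101010
  1101 = D
  1110 = E
  0110 = 6
  1010 = A
= 0xDE6A


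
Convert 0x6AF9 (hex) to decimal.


Positional values:
Position 0: 9 × 16^0 = 9 × 1 = 9
Position 1: F × 16^1 = 15 × 16 = 240
Position 2: A × 16^2 = 10 × 256 = 2560
Position 3: 6 × 16^3 = 6 × 4096 = 24576
Sum = 9 + 240 + 2560 + 24576
= 27385


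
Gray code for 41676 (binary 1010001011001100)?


Binary: 1010001011001100
Gray code: G = B XOR (B >> 1)
B >> 1 = 0101000101100110
1010001011001100 XOR 0101000101100110:
  1 XOR 0 = 1
  0 XOR 1 = 1
  1 XOR 0 = 1
  0 XOR 1 = 1
  0 XOR 0 = 0
  0 XOR 0 = 0
  1 XOR 0 = 1
  0 XOR 1 = 1
  1 XOR 0 = 1
  1 XOR 1 = 0
  0 XOR 1 = 1
  0 XOR 0 = 0
  1 XOR 0 = 1
  1 XOR 1 = 0
  0 XOR 1 = 1
  0 XOR 0 = 0
= 1111001110101010


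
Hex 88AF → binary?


Each hex digit → 4 binary bits:
  8 = 1000
  8 = 1000
  A = 1010
  F = 1111
Concatenate: 1000 1000 1010 1111
= 1000100010101111


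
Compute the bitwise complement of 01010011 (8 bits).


Original: 01010011
Invert all bits:
  bit 0: 0 → 1
  bit 1: 1 → 0
  bit 2: 0 → 1
  bit 3: 1 → 0
  bit 4: 0 → 1
  bit 5: 0 → 1
  bit 6: 1 → 0
  bit 7: 1 → 0
= 10101100


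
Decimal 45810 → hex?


Divide by 16 repeatedly:
45810 ÷ 16 = 2863 remainder 2 (2)
2863 ÷ 16 = 178 remainder 15 (F)
178 ÷ 16 = 11 remainder 2 (2)
11 ÷ 16 = 0 remainder 11 (B)
Reading remainders bottom-up:
= 0xB2F2


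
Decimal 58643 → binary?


Divide by 2 repeatedly:
58643 ÷ 2 = 29321 remainder 1
29321 ÷ 2 = 14660 remainder 1
14660 ÷ 2 = 7330 remainder 0
7330 ÷ 2 = 3665 remainder 0
3665 ÷ 2 = 1832 remainder 1
1832 ÷ 2 = 916 remainder 0
916 ÷ 2 = 458 remainder 0
458 ÷ 2 = 229 remainder 0
229 ÷ 2 = 114 remainder 1
114 ÷ 2 = 57 remainder 0
57 ÷ 2 = 28 remainder 1
28 ÷ 2 = 14 remainder 0
14 ÷ 2 = 7 remainder 0
7 ÷ 2 = 3 remainder 1
3 ÷ 2 = 1 remainder 1
1 ÷ 2 = 0 remainder 1
Reading remainders bottom-up:
= 1110010100010011


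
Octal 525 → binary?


Each octal digit → 3 binary bits:
  5 = 101
  2 = 010
  5 = 101
Concatenate: 101 010 101
= 101010101


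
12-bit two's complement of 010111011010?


Original: 010111011010
Step 1 - Invert all bits: 101000100101
Step 2 - Add 1: 101000100101 + 1
= 101000100110 (represents -1498)


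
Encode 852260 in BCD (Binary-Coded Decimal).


Each digit → 4-bit binary:
  8 → 1000
  5 → 0101
  2 → 0010
  2 → 0010
  6 → 0110
  0 → 0000
= 1000 0101 0010 0010 0110 0000


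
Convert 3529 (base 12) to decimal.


Positional values (base 12):
  9 × 12^0 = 9 × 1 = 9
  2 × 12^1 = 2 × 12 = 24
  5 × 12^2 = 5 × 144 = 720
  3 × 12^3 = 3 × 1728 = 5184
Sum = 9 + 24 + 720 + 5184
= 5937


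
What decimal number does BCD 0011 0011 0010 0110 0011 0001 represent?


Each 4-bit group → digit:
  0011 → 3
  0011 → 3
  0010 → 2
  0110 → 6
  0011 → 3
  0001 → 1
= 332631


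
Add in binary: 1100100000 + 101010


Align and add column by column (LSB to MSB, carry propagating):
  01100100000
+ 00000101010
  -----------
  col 0: 0 + 0 + 0 (carry in) = 0 → bit 0, carry out 0
  col 1: 0 + 1 + 0 (carry in) = 1 → bit 1, carry out 0
  col 2: 0 + 0 + 0 (carry in) = 0 → bit 0, carry out 0
  col 3: 0 + 1 + 0 (carry in) = 1 → bit 1, carry out 0
  col 4: 0 + 0 + 0 (carry in) = 0 → bit 0, carry out 0
  col 5: 1 + 1 + 0 (carry in) = 2 → bit 0, carry out 1
  col 6: 0 + 0 + 1 (carry in) = 1 → bit 1, carry out 0
  col 7: 0 + 0 + 0 (carry in) = 0 → bit 0, carry out 0
  col 8: 1 + 0 + 0 (carry in) = 1 → bit 1, carry out 0
  col 9: 1 + 0 + 0 (carry in) = 1 → bit 1, carry out 0
  col 10: 0 + 0 + 0 (carry in) = 0 → bit 0, carry out 0
Reading bits MSB→LSB: 01101001010
Strip leading zeros: 1101001010
= 1101001010


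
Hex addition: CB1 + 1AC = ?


Align and add column by column (LSB to MSB, each column mod 16 with carry):
  0CB1
+ 01AC
  ----
  col 0: 1(1) + C(12) + 0 (carry in) = 13 → D(13), carry out 0
  col 1: B(11) + A(10) + 0 (carry in) = 21 → 5(5), carry out 1
  col 2: C(12) + 1(1) + 1 (carry in) = 14 → E(14), carry out 0
  col 3: 0(0) + 0(0) + 0 (carry in) = 0 → 0(0), carry out 0
Reading digits MSB→LSB: 0E5D
Strip leading zeros: E5D
= 0xE5D


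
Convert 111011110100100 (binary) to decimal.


Positional values:
Bit 2: 1 × 2^2 = 4
Bit 5: 1 × 2^5 = 32
Bit 7: 1 × 2^7 = 128
Bit 8: 1 × 2^8 = 256
Bit 9: 1 × 2^9 = 512
Bit 10: 1 × 2^10 = 1024
Bit 12: 1 × 2^12 = 4096
Bit 13: 1 × 2^13 = 8192
Bit 14: 1 × 2^14 = 16384
Sum = 4 + 32 + 128 + 256 + 512 + 1024 + 4096 + 8192 + 16384
= 30628


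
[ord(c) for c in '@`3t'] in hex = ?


String: '@`3t'  (4 characters)
Per-character ASCII lookup:
  '@': special character: '@' = 64 → 0x40
  '`': special character: '`' = 96 → 0x60
  '3': digits start at 48: '3' = 48 + 3 = 51 → 0x33
  't': lowercase starts at 97: 't' = 97 + 19 = 116 → 0x74
= 0x40 0x60 0x33 0x74


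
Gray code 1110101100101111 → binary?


Gray code: 1110101100101111
MSB stays the same: 1
Each subsequent bit = prev_binary XOR current_gray:
  B[1] = 1 XOR 1 = 0
  B[2] = 0 XOR 1 = 1
  B[3] = 1 XOR 0 = 1
  B[4] = 1 XOR 1 = 0
  B[5] = 0 XOR 0 = 0
  B[6] = 0 XOR 1 = 1
  B[7] = 1 XOR 1 = 0
  B[8] = 0 XOR 0 = 0
  B[9] = 0 XOR 0 = 0
  B[10] = 0 XOR 1 = 1
  B[11] = 1 XOR 0 = 1
  B[12] = 1 XOR 1 = 0
  B[13] = 0 XOR 1 = 1
  B[14] = 1 XOR 1 = 0
  B[15] = 0 XOR 1 = 1
= 1011001000110101 (45621 decimal)


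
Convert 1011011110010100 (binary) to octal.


Group into 3-bit groups: 001011011110010100
  001 = 1
  011 = 3
  011 = 3
  110 = 6
  010 = 2
  100 = 4
= 0o133624


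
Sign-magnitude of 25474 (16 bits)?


Sign bit: 0 (positive)
Magnitude: 25474 = 110001110000010
= 0110001110000010


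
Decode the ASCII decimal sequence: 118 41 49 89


Codes (decimal): 118 41 49 89
Per-code ASCII lookup:
  118  (range 97-122: lowercase, 118 - 97 = 21) → 'v'
  41  (special character) → ')'
  49  (range 48-57: digits, 49 - 48 = 1) → '1'
  89  (range 65-90: uppercase, 89 - 65 = 24) → 'Y'
= 'v)1Y'


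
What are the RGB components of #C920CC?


Hex: #C920CC
R = C9₁₆ = 201
G = 20₁₆ = 32
B = CC₁₆ = 204
= RGB(201, 32, 204)


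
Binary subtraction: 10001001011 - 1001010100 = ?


Align and subtract column by column (LSB to MSB, borrowing when needed):
  10001001011
- 01001010100
  -----------
  col 0: (1 - 0 borrow-in) - 0 → 1 - 0 = 1, borrow out 0
  col 1: (1 - 0 borrow-in) - 0 → 1 - 0 = 1, borrow out 0
  col 2: (0 - 0 borrow-in) - 1 → borrow from next column: (0+2) - 1 = 1, borrow out 1
  col 3: (1 - 1 borrow-in) - 0 → 0 - 0 = 0, borrow out 0
  col 4: (0 - 0 borrow-in) - 1 → borrow from next column: (0+2) - 1 = 1, borrow out 1
  col 5: (0 - 1 borrow-in) - 0 → borrow from next column: (-1+2) - 0 = 1, borrow out 1
  col 6: (1 - 1 borrow-in) - 1 → borrow from next column: (0+2) - 1 = 1, borrow out 1
  col 7: (0 - 1 borrow-in) - 0 → borrow from next column: (-1+2) - 0 = 1, borrow out 1
  col 8: (0 - 1 borrow-in) - 0 → borrow from next column: (-1+2) - 0 = 1, borrow out 1
  col 9: (0 - 1 borrow-in) - 1 → borrow from next column: (-1+2) - 1 = 0, borrow out 1
  col 10: (1 - 1 borrow-in) - 0 → 0 - 0 = 0, borrow out 0
Reading bits MSB→LSB: 00111110111
Strip leading zeros: 111110111
= 111110111


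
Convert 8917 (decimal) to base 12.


Divide by 12 repeatedly:
8917 ÷ 12 = 743 remainder 1
743 ÷ 12 = 61 remainder 11
61 ÷ 12 = 5 remainder 1
5 ÷ 12 = 0 remainder 5
Reading remainders bottom-up:
= 51B1


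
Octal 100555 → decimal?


Positional values:
Position 0: 5 × 8^0 = 5
Position 1: 5 × 8^1 = 40
Position 2: 5 × 8^2 = 320
Position 3: 0 × 8^3 = 0
Position 4: 0 × 8^4 = 0
Position 5: 1 × 8^5 = 32768
Sum = 5 + 40 + 320 + 0 + 0 + 32768
= 33133


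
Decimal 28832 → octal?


Divide by 8 repeatedly:
28832 ÷ 8 = 3604 remainder 0
3604 ÷ 8 = 450 remainder 4
450 ÷ 8 = 56 remainder 2
56 ÷ 8 = 7 remainder 0
7 ÷ 8 = 0 remainder 7
Reading remainders bottom-up:
= 0o70240


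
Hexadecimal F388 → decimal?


Positional values:
Position 0: 8 × 16^0 = 8 × 1 = 8
Position 1: 8 × 16^1 = 8 × 16 = 128
Position 2: 3 × 16^2 = 3 × 256 = 768
Position 3: F × 16^3 = 15 × 4096 = 61440
Sum = 8 + 128 + 768 + 61440
= 62344


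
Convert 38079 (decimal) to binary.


Divide by 2 repeatedly:
38079 ÷ 2 = 19039 remainder 1
19039 ÷ 2 = 9519 remainder 1
9519 ÷ 2 = 4759 remainder 1
4759 ÷ 2 = 2379 remainder 1
2379 ÷ 2 = 1189 remainder 1
1189 ÷ 2 = 594 remainder 1
594 ÷ 2 = 297 remainder 0
297 ÷ 2 = 148 remainder 1
148 ÷ 2 = 74 remainder 0
74 ÷ 2 = 37 remainder 0
37 ÷ 2 = 18 remainder 1
18 ÷ 2 = 9 remainder 0
9 ÷ 2 = 4 remainder 1
4 ÷ 2 = 2 remainder 0
2 ÷ 2 = 1 remainder 0
1 ÷ 2 = 0 remainder 1
Reading remainders bottom-up:
= 1001010010111111


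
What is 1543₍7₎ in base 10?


Positional values (base 7):
  3 × 7^0 = 3 × 1 = 3
  4 × 7^1 = 4 × 7 = 28
  5 × 7^2 = 5 × 49 = 245
  1 × 7^3 = 1 × 343 = 343
Sum = 3 + 28 + 245 + 343
= 619


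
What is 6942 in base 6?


Divide by 6 repeatedly:
6942 ÷ 6 = 1157 remainder 0
1157 ÷ 6 = 192 remainder 5
192 ÷ 6 = 32 remainder 0
32 ÷ 6 = 5 remainder 2
5 ÷ 6 = 0 remainder 5
Reading remainders bottom-up:
= 52050


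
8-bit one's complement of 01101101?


Original: 01101101
Invert all bits:
  bit 0: 0 → 1
  bit 1: 1 → 0
  bit 2: 1 → 0
  bit 3: 0 → 1
  bit 4: 1 → 0
  bit 5: 1 → 0
  bit 6: 0 → 1
  bit 7: 1 → 0
= 10010010


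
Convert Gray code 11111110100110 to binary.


Gray code: 11111110100110
MSB stays the same: 1
Each subsequent bit = prev_binary XOR current_gray:
  B[1] = 1 XOR 1 = 0
  B[2] = 0 XOR 1 = 1
  B[3] = 1 XOR 1 = 0
  B[4] = 0 XOR 1 = 1
  B[5] = 1 XOR 1 = 0
  B[6] = 0 XOR 1 = 1
  B[7] = 1 XOR 0 = 1
  B[8] = 1 XOR 1 = 0
  B[9] = 0 XOR 0 = 0
  B[10] = 0 XOR 0 = 0
  B[11] = 0 XOR 1 = 1
  B[12] = 1 XOR 1 = 0
  B[13] = 0 XOR 0 = 0
= 10101011000100 (10948 decimal)


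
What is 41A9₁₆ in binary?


Each hex digit → 4 binary bits:
  4 = 0100
  1 = 0001
  A = 1010
  9 = 1001
Concatenate: 0100 0001 1010 1001
= 0100000110101001


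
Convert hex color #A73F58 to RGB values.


Hex: #A73F58
R = A7₁₆ = 167
G = 3F₁₆ = 63
B = 58₁₆ = 88
= RGB(167, 63, 88)


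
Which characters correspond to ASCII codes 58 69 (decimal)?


Codes (decimal): 58 69
Per-code ASCII lookup:
  58  (special character) → ':'
  69  (range 65-90: uppercase, 69 - 65 = 4) → 'E'
= ':E'


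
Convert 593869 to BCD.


Each digit → 4-bit binary:
  5 → 0101
  9 → 1001
  3 → 0011
  8 → 1000
  6 → 0110
  9 → 1001
= 0101 1001 0011 1000 0110 1001


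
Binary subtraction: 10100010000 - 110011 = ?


Align and subtract column by column (LSB to MSB, borrowing when needed):
  10100010000
- 00000110011
  -----------
  col 0: (0 - 0 borrow-in) - 1 → borrow from next column: (0+2) - 1 = 1, borrow out 1
  col 1: (0 - 1 borrow-in) - 1 → borrow from next column: (-1+2) - 1 = 0, borrow out 1
  col 2: (0 - 1 borrow-in) - 0 → borrow from next column: (-1+2) - 0 = 1, borrow out 1
  col 3: (0 - 1 borrow-in) - 0 → borrow from next column: (-1+2) - 0 = 1, borrow out 1
  col 4: (1 - 1 borrow-in) - 1 → borrow from next column: (0+2) - 1 = 1, borrow out 1
  col 5: (0 - 1 borrow-in) - 1 → borrow from next column: (-1+2) - 1 = 0, borrow out 1
  col 6: (0 - 1 borrow-in) - 0 → borrow from next column: (-1+2) - 0 = 1, borrow out 1
  col 7: (0 - 1 borrow-in) - 0 → borrow from next column: (-1+2) - 0 = 1, borrow out 1
  col 8: (1 - 1 borrow-in) - 0 → 0 - 0 = 0, borrow out 0
  col 9: (0 - 0 borrow-in) - 0 → 0 - 0 = 0, borrow out 0
  col 10: (1 - 0 borrow-in) - 0 → 1 - 0 = 1, borrow out 0
Reading bits MSB→LSB: 10011011101
Strip leading zeros: 10011011101
= 10011011101


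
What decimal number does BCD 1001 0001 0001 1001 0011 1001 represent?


Each 4-bit group → digit:
  1001 → 9
  0001 → 1
  0001 → 1
  1001 → 9
  0011 → 3
  1001 → 9
= 911939


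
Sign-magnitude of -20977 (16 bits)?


Sign bit: 1 (negative)
Magnitude: 20977 = 101000111110001
= 1101000111110001


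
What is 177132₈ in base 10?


Positional values:
Position 0: 2 × 8^0 = 2
Position 1: 3 × 8^1 = 24
Position 2: 1 × 8^2 = 64
Position 3: 7 × 8^3 = 3584
Position 4: 7 × 8^4 = 28672
Position 5: 1 × 8^5 = 32768
Sum = 2 + 24 + 64 + 3584 + 28672 + 32768
= 65114


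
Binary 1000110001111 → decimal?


Positional values:
Bit 0: 1 × 2^0 = 1
Bit 1: 1 × 2^1 = 2
Bit 2: 1 × 2^2 = 4
Bit 3: 1 × 2^3 = 8
Bit 7: 1 × 2^7 = 128
Bit 8: 1 × 2^8 = 256
Bit 12: 1 × 2^12 = 4096
Sum = 1 + 2 + 4 + 8 + 128 + 256 + 4096
= 4495


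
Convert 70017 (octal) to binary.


Each octal digit → 3 binary bits:
  7 = 111
  0 = 000
  0 = 000
  1 = 001
  7 = 111
Concatenate: 111 000 000 001 111
= 111000000001111


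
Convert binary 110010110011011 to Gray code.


Binary: 110010110011011
Gray code: G = B XOR (B >> 1)
B >> 1 = 011001011001101
110010110011011 XOR 011001011001101:
  1 XOR 0 = 1
  1 XOR 1 = 0
  0 XOR 1 = 1
  0 XOR 0 = 0
  1 XOR 0 = 1
  0 XOR 1 = 1
  1 XOR 0 = 1
  1 XOR 1 = 0
  0 XOR 1 = 1
  0 XOR 0 = 0
  1 XOR 0 = 1
  1 XOR 1 = 0
  0 XOR 1 = 1
  1 XOR 0 = 1
  1 XOR 1 = 0
= 101011101010110


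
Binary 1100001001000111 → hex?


Group into 4-bit nibbles: 1100001001000111
  1100 = C
  0010 = 2
  0100 = 4
  0111 = 7
= 0xC247


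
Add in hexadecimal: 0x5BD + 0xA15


Align and add column by column (LSB to MSB, each column mod 16 with carry):
  05BD
+ 0A15
  ----
  col 0: D(13) + 5(5) + 0 (carry in) = 18 → 2(2), carry out 1
  col 1: B(11) + 1(1) + 1 (carry in) = 13 → D(13), carry out 0
  col 2: 5(5) + A(10) + 0 (carry in) = 15 → F(15), carry out 0
  col 3: 0(0) + 0(0) + 0 (carry in) = 0 → 0(0), carry out 0
Reading digits MSB→LSB: 0FD2
Strip leading zeros: FD2
= 0xFD2


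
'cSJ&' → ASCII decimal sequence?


String: 'cSJ&'  (4 characters)
Per-character ASCII lookup:
  'c': lowercase starts at 97: 'c' = 97 + 2 = 99
  'S': uppercase starts at 65: 'S' = 65 + 18 = 83
  'J': uppercase starts at 65: 'J' = 65 + 9 = 74
  '&': special character: '&' = 38
= 99 83 74 38


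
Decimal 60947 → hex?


Divide by 16 repeatedly:
60947 ÷ 16 = 3809 remainder 3 (3)
3809 ÷ 16 = 238 remainder 1 (1)
238 ÷ 16 = 14 remainder 14 (E)
14 ÷ 16 = 0 remainder 14 (E)
Reading remainders bottom-up:
= 0xEE13


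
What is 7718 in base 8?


Divide by 8 repeatedly:
7718 ÷ 8 = 964 remainder 6
964 ÷ 8 = 120 remainder 4
120 ÷ 8 = 15 remainder 0
15 ÷ 8 = 1 remainder 7
1 ÷ 8 = 0 remainder 1
Reading remainders bottom-up:
= 0o17046


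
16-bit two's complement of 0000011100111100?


Original: 0000011100111100
Step 1 - Invert all bits: 1111100011000011
Step 2 - Add 1: 1111100011000011 + 1
= 1111100011000100 (represents -1852)


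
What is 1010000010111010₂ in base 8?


Group into 3-bit groups: 001010000010111010
  001 = 1
  010 = 2
  000 = 0
  010 = 2
  111 = 7
  010 = 2
= 0o120272


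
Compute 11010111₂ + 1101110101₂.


Align and add column by column (LSB to MSB, carry propagating):
  00011010111
+ 01101110101
  -----------
  col 0: 1 + 1 + 0 (carry in) = 2 → bit 0, carry out 1
  col 1: 1 + 0 + 1 (carry in) = 2 → bit 0, carry out 1
  col 2: 1 + 1 + 1 (carry in) = 3 → bit 1, carry out 1
  col 3: 0 + 0 + 1 (carry in) = 1 → bit 1, carry out 0
  col 4: 1 + 1 + 0 (carry in) = 2 → bit 0, carry out 1
  col 5: 0 + 1 + 1 (carry in) = 2 → bit 0, carry out 1
  col 6: 1 + 1 + 1 (carry in) = 3 → bit 1, carry out 1
  col 7: 1 + 0 + 1 (carry in) = 2 → bit 0, carry out 1
  col 8: 0 + 1 + 1 (carry in) = 2 → bit 0, carry out 1
  col 9: 0 + 1 + 1 (carry in) = 2 → bit 0, carry out 1
  col 10: 0 + 0 + 1 (carry in) = 1 → bit 1, carry out 0
Reading bits MSB→LSB: 10001001100
Strip leading zeros: 10001001100
= 10001001100


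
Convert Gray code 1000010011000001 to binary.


Gray code: 1000010011000001
MSB stays the same: 1
Each subsequent bit = prev_binary XOR current_gray:
  B[1] = 1 XOR 0 = 1
  B[2] = 1 XOR 0 = 1
  B[3] = 1 XOR 0 = 1
  B[4] = 1 XOR 0 = 1
  B[5] = 1 XOR 1 = 0
  B[6] = 0 XOR 0 = 0
  B[7] = 0 XOR 0 = 0
  B[8] = 0 XOR 1 = 1
  B[9] = 1 XOR 1 = 0
  B[10] = 0 XOR 0 = 0
  B[11] = 0 XOR 0 = 0
  B[12] = 0 XOR 0 = 0
  B[13] = 0 XOR 0 = 0
  B[14] = 0 XOR 0 = 0
  B[15] = 0 XOR 1 = 1
= 1111100010000001 (63617 decimal)


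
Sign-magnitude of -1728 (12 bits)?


Sign bit: 1 (negative)
Magnitude: 1728 = 11011000000
= 111011000000


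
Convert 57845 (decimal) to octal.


Divide by 8 repeatedly:
57845 ÷ 8 = 7230 remainder 5
7230 ÷ 8 = 903 remainder 6
903 ÷ 8 = 112 remainder 7
112 ÷ 8 = 14 remainder 0
14 ÷ 8 = 1 remainder 6
1 ÷ 8 = 0 remainder 1
Reading remainders bottom-up:
= 0o160765


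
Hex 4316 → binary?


Each hex digit → 4 binary bits:
  4 = 0100
  3 = 0011
  1 = 0001
  6 = 0110
Concatenate: 0100 0011 0001 0110
= 0100001100010110


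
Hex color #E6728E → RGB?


Hex: #E6728E
R = E6₁₆ = 230
G = 72₁₆ = 114
B = 8E₁₆ = 142
= RGB(230, 114, 142)


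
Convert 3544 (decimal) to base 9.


Divide by 9 repeatedly:
3544 ÷ 9 = 393 remainder 7
393 ÷ 9 = 43 remainder 6
43 ÷ 9 = 4 remainder 7
4 ÷ 9 = 0 remainder 4
Reading remainders bottom-up:
= 4767


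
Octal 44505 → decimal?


Positional values:
Position 0: 5 × 8^0 = 5
Position 1: 0 × 8^1 = 0
Position 2: 5 × 8^2 = 320
Position 3: 4 × 8^3 = 2048
Position 4: 4 × 8^4 = 16384
Sum = 5 + 0 + 320 + 2048 + 16384
= 18757


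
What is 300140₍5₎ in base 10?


Positional values (base 5):
  0 × 5^0 = 0 × 1 = 0
  4 × 5^1 = 4 × 5 = 20
  1 × 5^2 = 1 × 25 = 25
  0 × 5^3 = 0 × 125 = 0
  0 × 5^4 = 0 × 625 = 0
  3 × 5^5 = 3 × 3125 = 9375
Sum = 0 + 20 + 25 + 0 + 0 + 9375
= 9420


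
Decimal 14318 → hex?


Divide by 16 repeatedly:
14318 ÷ 16 = 894 remainder 14 (E)
894 ÷ 16 = 55 remainder 14 (E)
55 ÷ 16 = 3 remainder 7 (7)
3 ÷ 16 = 0 remainder 3 (3)
Reading remainders bottom-up:
= 0x37EE


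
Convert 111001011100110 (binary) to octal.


Group into 3-bit groups: 111001011100110
  111 = 7
  001 = 1
  011 = 3
  100 = 4
  110 = 6
= 0o71346


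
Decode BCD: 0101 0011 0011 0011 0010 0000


Each 4-bit group → digit:
  0101 → 5
  0011 → 3
  0011 → 3
  0011 → 3
  0010 → 2
  0000 → 0
= 533320


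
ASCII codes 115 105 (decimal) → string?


Codes (decimal): 115 105
Per-code ASCII lookup:
  115  (range 97-122: lowercase, 115 - 97 = 18) → 's'
  105  (range 97-122: lowercase, 105 - 97 = 8) → 'i'
= 'si'


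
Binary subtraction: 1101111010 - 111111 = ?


Align and subtract column by column (LSB to MSB, borrowing when needed):
  1101111010
- 0000111111
  ----------
  col 0: (0 - 0 borrow-in) - 1 → borrow from next column: (0+2) - 1 = 1, borrow out 1
  col 1: (1 - 1 borrow-in) - 1 → borrow from next column: (0+2) - 1 = 1, borrow out 1
  col 2: (0 - 1 borrow-in) - 1 → borrow from next column: (-1+2) - 1 = 0, borrow out 1
  col 3: (1 - 1 borrow-in) - 1 → borrow from next column: (0+2) - 1 = 1, borrow out 1
  col 4: (1 - 1 borrow-in) - 1 → borrow from next column: (0+2) - 1 = 1, borrow out 1
  col 5: (1 - 1 borrow-in) - 1 → borrow from next column: (0+2) - 1 = 1, borrow out 1
  col 6: (1 - 1 borrow-in) - 0 → 0 - 0 = 0, borrow out 0
  col 7: (0 - 0 borrow-in) - 0 → 0 - 0 = 0, borrow out 0
  col 8: (1 - 0 borrow-in) - 0 → 1 - 0 = 1, borrow out 0
  col 9: (1 - 0 borrow-in) - 0 → 1 - 0 = 1, borrow out 0
Reading bits MSB→LSB: 1100111011
Strip leading zeros: 1100111011
= 1100111011


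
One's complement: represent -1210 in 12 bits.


Original: 010010111010
Invert all bits:
  bit 0: 0 → 1
  bit 1: 1 → 0
  bit 2: 0 → 1
  bit 3: 0 → 1
  bit 4: 1 → 0
  bit 5: 0 → 1
  bit 6: 1 → 0
  bit 7: 1 → 0
  bit 8: 1 → 0
  bit 9: 0 → 1
  bit 10: 1 → 0
  bit 11: 0 → 1
= 101101000101


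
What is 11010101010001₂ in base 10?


Positional values:
Bit 0: 1 × 2^0 = 1
Bit 4: 1 × 2^4 = 16
Bit 6: 1 × 2^6 = 64
Bit 8: 1 × 2^8 = 256
Bit 10: 1 × 2^10 = 1024
Bit 12: 1 × 2^12 = 4096
Bit 13: 1 × 2^13 = 8192
Sum = 1 + 16 + 64 + 256 + 1024 + 4096 + 8192
= 13649


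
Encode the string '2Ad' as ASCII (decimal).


String: '2Ad'  (3 characters)
Per-character ASCII lookup:
  '2': digits start at 48: '2' = 48 + 2 = 50
  'A': uppercase starts at 65: 'A' = 65 + 0 = 65
  'd': lowercase starts at 97: 'd' = 97 + 3 = 100
= 50 65 100


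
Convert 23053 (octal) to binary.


Each octal digit → 3 binary bits:
  2 = 010
  3 = 011
  0 = 000
  5 = 101
  3 = 011
Concatenate: 010 011 000 101 011
= 010011000101011


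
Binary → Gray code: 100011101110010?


Binary: 100011101110010
Gray code: G = B XOR (B >> 1)
B >> 1 = 010001110111001
100011101110010 XOR 010001110111001:
  1 XOR 0 = 1
  0 XOR 1 = 1
  0 XOR 0 = 0
  0 XOR 0 = 0
  1 XOR 0 = 1
  1 XOR 1 = 0
  1 XOR 1 = 0
  0 XOR 1 = 1
  1 XOR 0 = 1
  1 XOR 1 = 0
  1 XOR 1 = 0
  0 XOR 1 = 1
  0 XOR 0 = 0
  1 XOR 0 = 1
  0 XOR 1 = 1
= 110010011001011


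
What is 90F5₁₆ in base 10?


Positional values:
Position 0: 5 × 16^0 = 5 × 1 = 5
Position 1: F × 16^1 = 15 × 16 = 240
Position 2: 0 × 16^2 = 0 × 256 = 0
Position 3: 9 × 16^3 = 9 × 4096 = 36864
Sum = 5 + 240 + 0 + 36864
= 37109


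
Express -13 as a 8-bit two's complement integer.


Original: 00001101
Step 1 - Invert all bits: 11110010
Step 2 - Add 1: 11110010 + 1
= 11110011 (represents -13)


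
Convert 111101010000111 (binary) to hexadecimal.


Group into 4-bit nibbles: 0111101010000111
  0111 = 7
  1010 = A
  1000 = 8
  0111 = 7
= 0x7A87


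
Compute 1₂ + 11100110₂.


Align and add column by column (LSB to MSB, carry propagating):
  000000001
+ 011100110
  ---------
  col 0: 1 + 0 + 0 (carry in) = 1 → bit 1, carry out 0
  col 1: 0 + 1 + 0 (carry in) = 1 → bit 1, carry out 0
  col 2: 0 + 1 + 0 (carry in) = 1 → bit 1, carry out 0
  col 3: 0 + 0 + 0 (carry in) = 0 → bit 0, carry out 0
  col 4: 0 + 0 + 0 (carry in) = 0 → bit 0, carry out 0
  col 5: 0 + 1 + 0 (carry in) = 1 → bit 1, carry out 0
  col 6: 0 + 1 + 0 (carry in) = 1 → bit 1, carry out 0
  col 7: 0 + 1 + 0 (carry in) = 1 → bit 1, carry out 0
  col 8: 0 + 0 + 0 (carry in) = 0 → bit 0, carry out 0
Reading bits MSB→LSB: 011100111
Strip leading zeros: 11100111
= 11100111


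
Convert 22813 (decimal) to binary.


Divide by 2 repeatedly:
22813 ÷ 2 = 11406 remainder 1
11406 ÷ 2 = 5703 remainder 0
5703 ÷ 2 = 2851 remainder 1
2851 ÷ 2 = 1425 remainder 1
1425 ÷ 2 = 712 remainder 1
712 ÷ 2 = 356 remainder 0
356 ÷ 2 = 178 remainder 0
178 ÷ 2 = 89 remainder 0
89 ÷ 2 = 44 remainder 1
44 ÷ 2 = 22 remainder 0
22 ÷ 2 = 11 remainder 0
11 ÷ 2 = 5 remainder 1
5 ÷ 2 = 2 remainder 1
2 ÷ 2 = 1 remainder 0
1 ÷ 2 = 0 remainder 1
Reading remainders bottom-up:
= 101100100011101


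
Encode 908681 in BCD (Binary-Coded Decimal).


Each digit → 4-bit binary:
  9 → 1001
  0 → 0000
  8 → 1000
  6 → 0110
  8 → 1000
  1 → 0001
= 1001 0000 1000 0110 1000 0001


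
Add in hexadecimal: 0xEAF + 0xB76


Align and add column by column (LSB to MSB, each column mod 16 with carry):
  0EAF
+ 0B76
  ----
  col 0: F(15) + 6(6) + 0 (carry in) = 21 → 5(5), carry out 1
  col 1: A(10) + 7(7) + 1 (carry in) = 18 → 2(2), carry out 1
  col 2: E(14) + B(11) + 1 (carry in) = 26 → A(10), carry out 1
  col 3: 0(0) + 0(0) + 1 (carry in) = 1 → 1(1), carry out 0
Reading digits MSB→LSB: 1A25
Strip leading zeros: 1A25
= 0x1A25


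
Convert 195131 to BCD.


Each digit → 4-bit binary:
  1 → 0001
  9 → 1001
  5 → 0101
  1 → 0001
  3 → 0011
  1 → 0001
= 0001 1001 0101 0001 0011 0001


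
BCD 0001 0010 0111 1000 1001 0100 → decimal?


Each 4-bit group → digit:
  0001 → 1
  0010 → 2
  0111 → 7
  1000 → 8
  1001 → 9
  0100 → 4
= 127894


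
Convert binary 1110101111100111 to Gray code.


Binary: 1110101111100111
Gray code: G = B XOR (B >> 1)
B >> 1 = 0111010111110011
1110101111100111 XOR 0111010111110011:
  1 XOR 0 = 1
  1 XOR 1 = 0
  1 XOR 1 = 0
  0 XOR 1 = 1
  1 XOR 0 = 1
  0 XOR 1 = 1
  1 XOR 0 = 1
  1 XOR 1 = 0
  1 XOR 1 = 0
  1 XOR 1 = 0
  1 XOR 1 = 0
  0 XOR 1 = 1
  0 XOR 0 = 0
  1 XOR 0 = 1
  1 XOR 1 = 0
  1 XOR 1 = 0
= 1001111000010100


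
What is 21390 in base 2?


Divide by 2 repeatedly:
21390 ÷ 2 = 10695 remainder 0
10695 ÷ 2 = 5347 remainder 1
5347 ÷ 2 = 2673 remainder 1
2673 ÷ 2 = 1336 remainder 1
1336 ÷ 2 = 668 remainder 0
668 ÷ 2 = 334 remainder 0
334 ÷ 2 = 167 remainder 0
167 ÷ 2 = 83 remainder 1
83 ÷ 2 = 41 remainder 1
41 ÷ 2 = 20 remainder 1
20 ÷ 2 = 10 remainder 0
10 ÷ 2 = 5 remainder 0
5 ÷ 2 = 2 remainder 1
2 ÷ 2 = 1 remainder 0
1 ÷ 2 = 0 remainder 1
Reading remainders bottom-up:
= 101001110001110


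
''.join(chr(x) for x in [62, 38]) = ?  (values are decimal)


Codes (decimal): 62 38
Per-code ASCII lookup:
  62  (special character) → '>'
  38  (special character) → '&'
= '>&'


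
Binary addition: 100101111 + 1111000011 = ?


Align and add column by column (LSB to MSB, carry propagating):
  00100101111
+ 01111000011
  -----------
  col 0: 1 + 1 + 0 (carry in) = 2 → bit 0, carry out 1
  col 1: 1 + 1 + 1 (carry in) = 3 → bit 1, carry out 1
  col 2: 1 + 0 + 1 (carry in) = 2 → bit 0, carry out 1
  col 3: 1 + 0 + 1 (carry in) = 2 → bit 0, carry out 1
  col 4: 0 + 0 + 1 (carry in) = 1 → bit 1, carry out 0
  col 5: 1 + 0 + 0 (carry in) = 1 → bit 1, carry out 0
  col 6: 0 + 1 + 0 (carry in) = 1 → bit 1, carry out 0
  col 7: 0 + 1 + 0 (carry in) = 1 → bit 1, carry out 0
  col 8: 1 + 1 + 0 (carry in) = 2 → bit 0, carry out 1
  col 9: 0 + 1 + 1 (carry in) = 2 → bit 0, carry out 1
  col 10: 0 + 0 + 1 (carry in) = 1 → bit 1, carry out 0
Reading bits MSB→LSB: 10011110010
Strip leading zeros: 10011110010
= 10011110010


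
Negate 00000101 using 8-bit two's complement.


Original: 00000101
Step 1 - Invert all bits: 11111010
Step 2 - Add 1: 11111010 + 1
= 11111011 (represents -5)


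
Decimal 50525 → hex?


Divide by 16 repeatedly:
50525 ÷ 16 = 3157 remainder 13 (D)
3157 ÷ 16 = 197 remainder 5 (5)
197 ÷ 16 = 12 remainder 5 (5)
12 ÷ 16 = 0 remainder 12 (C)
Reading remainders bottom-up:
= 0xC55D


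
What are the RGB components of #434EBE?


Hex: #434EBE
R = 43₁₆ = 67
G = 4E₁₆ = 78
B = BE₁₆ = 190
= RGB(67, 78, 190)


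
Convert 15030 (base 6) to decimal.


Positional values (base 6):
  0 × 6^0 = 0 × 1 = 0
  3 × 6^1 = 3 × 6 = 18
  0 × 6^2 = 0 × 36 = 0
  5 × 6^3 = 5 × 216 = 1080
  1 × 6^4 = 1 × 1296 = 1296
Sum = 0 + 18 + 0 + 1080 + 1296
= 2394


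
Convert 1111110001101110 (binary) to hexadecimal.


Group into 4-bit nibbles: 1111110001101110
  1111 = F
  1100 = C
  0110 = 6
  1110 = E
= 0xFC6E


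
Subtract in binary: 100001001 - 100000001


Align and subtract column by column (LSB to MSB, borrowing when needed):
  100001001
- 100000001
  ---------
  col 0: (1 - 0 borrow-in) - 1 → 1 - 1 = 0, borrow out 0
  col 1: (0 - 0 borrow-in) - 0 → 0 - 0 = 0, borrow out 0
  col 2: (0 - 0 borrow-in) - 0 → 0 - 0 = 0, borrow out 0
  col 3: (1 - 0 borrow-in) - 0 → 1 - 0 = 1, borrow out 0
  col 4: (0 - 0 borrow-in) - 0 → 0 - 0 = 0, borrow out 0
  col 5: (0 - 0 borrow-in) - 0 → 0 - 0 = 0, borrow out 0
  col 6: (0 - 0 borrow-in) - 0 → 0 - 0 = 0, borrow out 0
  col 7: (0 - 0 borrow-in) - 0 → 0 - 0 = 0, borrow out 0
  col 8: (1 - 0 borrow-in) - 1 → 1 - 1 = 0, borrow out 0
Reading bits MSB→LSB: 000001000
Strip leading zeros: 1000
= 1000


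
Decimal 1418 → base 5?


Divide by 5 repeatedly:
1418 ÷ 5 = 283 remainder 3
283 ÷ 5 = 56 remainder 3
56 ÷ 5 = 11 remainder 1
11 ÷ 5 = 2 remainder 1
2 ÷ 5 = 0 remainder 2
Reading remainders bottom-up:
= 21133


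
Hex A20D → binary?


Each hex digit → 4 binary bits:
  A = 1010
  2 = 0010
  0 = 0000
  D = 1101
Concatenate: 1010 0010 0000 1101
= 1010001000001101


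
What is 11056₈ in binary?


Each octal digit → 3 binary bits:
  1 = 001
  1 = 001
  0 = 000
  5 = 101
  6 = 110
Concatenate: 001 001 000 101 110
= 001001000101110


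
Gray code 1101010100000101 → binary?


Gray code: 1101010100000101
MSB stays the same: 1
Each subsequent bit = prev_binary XOR current_gray:
  B[1] = 1 XOR 1 = 0
  B[2] = 0 XOR 0 = 0
  B[3] = 0 XOR 1 = 1
  B[4] = 1 XOR 0 = 1
  B[5] = 1 XOR 1 = 0
  B[6] = 0 XOR 0 = 0
  B[7] = 0 XOR 1 = 1
  B[8] = 1 XOR 0 = 1
  B[9] = 1 XOR 0 = 1
  B[10] = 1 XOR 0 = 1
  B[11] = 1 XOR 0 = 1
  B[12] = 1 XOR 0 = 1
  B[13] = 1 XOR 1 = 0
  B[14] = 0 XOR 0 = 0
  B[15] = 0 XOR 1 = 1
= 1001100111111001 (39417 decimal)


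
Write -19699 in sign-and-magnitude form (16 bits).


Sign bit: 1 (negative)
Magnitude: 19699 = 100110011110011
= 1100110011110011


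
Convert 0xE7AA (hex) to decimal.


Positional values:
Position 0: A × 16^0 = 10 × 1 = 10
Position 1: A × 16^1 = 10 × 16 = 160
Position 2: 7 × 16^2 = 7 × 256 = 1792
Position 3: E × 16^3 = 14 × 4096 = 57344
Sum = 10 + 160 + 1792 + 57344
= 59306


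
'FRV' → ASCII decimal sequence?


String: 'FRV'  (3 characters)
Per-character ASCII lookup:
  'F': uppercase starts at 65: 'F' = 65 + 5 = 70
  'R': uppercase starts at 65: 'R' = 65 + 17 = 82
  'V': uppercase starts at 65: 'V' = 65 + 21 = 86
= 70 82 86


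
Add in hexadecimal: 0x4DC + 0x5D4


Align and add column by column (LSB to MSB, each column mod 16 with carry):
  04DC
+ 05D4
  ----
  col 0: C(12) + 4(4) + 0 (carry in) = 16 → 0(0), carry out 1
  col 1: D(13) + D(13) + 1 (carry in) = 27 → B(11), carry out 1
  col 2: 4(4) + 5(5) + 1 (carry in) = 10 → A(10), carry out 0
  col 3: 0(0) + 0(0) + 0 (carry in) = 0 → 0(0), carry out 0
Reading digits MSB→LSB: 0AB0
Strip leading zeros: AB0
= 0xAB0


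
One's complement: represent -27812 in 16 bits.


Original: 0110110010100100
Invert all bits:
  bit 0: 0 → 1
  bit 1: 1 → 0
  bit 2: 1 → 0
  bit 3: 0 → 1
  bit 4: 1 → 0
  bit 5: 1 → 0
  bit 6: 0 → 1
  bit 7: 0 → 1
  bit 8: 1 → 0
  bit 9: 0 → 1
  bit 10: 1 → 0
  bit 11: 0 → 1
  bit 12: 0 → 1
  bit 13: 1 → 0
  bit 14: 0 → 1
  bit 15: 0 → 1
= 1001001101011011


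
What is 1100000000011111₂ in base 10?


Positional values:
Bit 0: 1 × 2^0 = 1
Bit 1: 1 × 2^1 = 2
Bit 2: 1 × 2^2 = 4
Bit 3: 1 × 2^3 = 8
Bit 4: 1 × 2^4 = 16
Bit 14: 1 × 2^14 = 16384
Bit 15: 1 × 2^15 = 32768
Sum = 1 + 2 + 4 + 8 + 16 + 16384 + 32768
= 49183


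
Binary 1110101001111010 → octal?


Group into 3-bit groups: 001110101001111010
  001 = 1
  110 = 6
  101 = 5
  001 = 1
  111 = 7
  010 = 2
= 0o165172


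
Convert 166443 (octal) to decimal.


Positional values:
Position 0: 3 × 8^0 = 3
Position 1: 4 × 8^1 = 32
Position 2: 4 × 8^2 = 256
Position 3: 6 × 8^3 = 3072
Position 4: 6 × 8^4 = 24576
Position 5: 1 × 8^5 = 32768
Sum = 3 + 32 + 256 + 3072 + 24576 + 32768
= 60707


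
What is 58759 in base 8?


Divide by 8 repeatedly:
58759 ÷ 8 = 7344 remainder 7
7344 ÷ 8 = 918 remainder 0
918 ÷ 8 = 114 remainder 6
114 ÷ 8 = 14 remainder 2
14 ÷ 8 = 1 remainder 6
1 ÷ 8 = 0 remainder 1
Reading remainders bottom-up:
= 0o162607


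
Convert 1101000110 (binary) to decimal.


Positional values:
Bit 1: 1 × 2^1 = 2
Bit 2: 1 × 2^2 = 4
Bit 6: 1 × 2^6 = 64
Bit 8: 1 × 2^8 = 256
Bit 9: 1 × 2^9 = 512
Sum = 2 + 4 + 64 + 256 + 512
= 838


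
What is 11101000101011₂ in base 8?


Group into 3-bit groups: 011101000101011
  011 = 3
  101 = 5
  000 = 0
  101 = 5
  011 = 3
= 0o35053


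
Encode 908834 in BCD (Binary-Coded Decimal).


Each digit → 4-bit binary:
  9 → 1001
  0 → 0000
  8 → 1000
  8 → 1000
  3 → 0011
  4 → 0100
= 1001 0000 1000 1000 0011 0100


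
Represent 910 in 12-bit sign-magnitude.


Sign bit: 0 (positive)
Magnitude: 910 = 01110001110
= 001110001110


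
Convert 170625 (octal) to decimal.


Positional values:
Position 0: 5 × 8^0 = 5
Position 1: 2 × 8^1 = 16
Position 2: 6 × 8^2 = 384
Position 3: 0 × 8^3 = 0
Position 4: 7 × 8^4 = 28672
Position 5: 1 × 8^5 = 32768
Sum = 5 + 16 + 384 + 0 + 28672 + 32768
= 61845


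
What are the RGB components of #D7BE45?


Hex: #D7BE45
R = D7₁₆ = 215
G = BE₁₆ = 190
B = 45₁₆ = 69
= RGB(215, 190, 69)


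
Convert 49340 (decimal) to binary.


Divide by 2 repeatedly:
49340 ÷ 2 = 24670 remainder 0
24670 ÷ 2 = 12335 remainder 0
12335 ÷ 2 = 6167 remainder 1
6167 ÷ 2 = 3083 remainder 1
3083 ÷ 2 = 1541 remainder 1
1541 ÷ 2 = 770 remainder 1
770 ÷ 2 = 385 remainder 0
385 ÷ 2 = 192 remainder 1
192 ÷ 2 = 96 remainder 0
96 ÷ 2 = 48 remainder 0
48 ÷ 2 = 24 remainder 0
24 ÷ 2 = 12 remainder 0
12 ÷ 2 = 6 remainder 0
6 ÷ 2 = 3 remainder 0
3 ÷ 2 = 1 remainder 1
1 ÷ 2 = 0 remainder 1
Reading remainders bottom-up:
= 1100000010111100


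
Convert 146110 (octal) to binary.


Each octal digit → 3 binary bits:
  1 = 001
  4 = 100
  6 = 110
  1 = 001
  1 = 001
  0 = 000
Concatenate: 001 100 110 001 001 000
= 001100110001001000


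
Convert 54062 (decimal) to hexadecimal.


Divide by 16 repeatedly:
54062 ÷ 16 = 3378 remainder 14 (E)
3378 ÷ 16 = 211 remainder 2 (2)
211 ÷ 16 = 13 remainder 3 (3)
13 ÷ 16 = 0 remainder 13 (D)
Reading remainders bottom-up:
= 0xD32E


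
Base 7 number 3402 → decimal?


Positional values (base 7):
  2 × 7^0 = 2 × 1 = 2
  0 × 7^1 = 0 × 7 = 0
  4 × 7^2 = 4 × 49 = 196
  3 × 7^3 = 3 × 343 = 1029
Sum = 2 + 0 + 196 + 1029
= 1227
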